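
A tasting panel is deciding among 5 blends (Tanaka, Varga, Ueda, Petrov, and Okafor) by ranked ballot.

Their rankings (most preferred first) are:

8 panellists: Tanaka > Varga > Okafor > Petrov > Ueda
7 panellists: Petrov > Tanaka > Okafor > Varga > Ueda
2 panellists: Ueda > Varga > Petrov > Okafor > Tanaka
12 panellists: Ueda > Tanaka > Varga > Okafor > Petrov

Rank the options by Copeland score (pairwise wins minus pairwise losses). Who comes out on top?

Pairwise results:
  Tanaka vs Varga: Tanaka wins 27–2.
  Tanaka vs Ueda: Tanaka wins 15–14.
  Tanaka vs Petrov: Tanaka wins 20–9.
  Tanaka vs Okafor: Tanaka wins 27–2.
  Varga vs Ueda: Varga wins 15–14.
  Varga vs Petrov: Varga wins 22–7.
  Varga vs Okafor: Varga wins 22–7.
  Ueda vs Petrov: Petrov wins 15–14.
  Ueda vs Okafor: Okafor wins 15–14.
  Petrov vs Okafor: Okafor wins 20–9.
Copeland scores (wins − losses):
  Tanaka: 4 − 0 = 4
  Varga: 3 − 1 = 2
  Ueda: 0 − 4 = -4
  Petrov: 1 − 3 = -2
  Okafor: 2 − 2 = 0
Tanaka has the best Copeland score.

Tanaka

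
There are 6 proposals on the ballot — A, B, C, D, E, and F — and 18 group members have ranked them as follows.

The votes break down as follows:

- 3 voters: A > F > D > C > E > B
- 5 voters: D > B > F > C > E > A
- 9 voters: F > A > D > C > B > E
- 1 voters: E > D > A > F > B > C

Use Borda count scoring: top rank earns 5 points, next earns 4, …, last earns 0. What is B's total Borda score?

Borda scores:
  A: 3·5 + 5·0 + 9·4 + 3 = 54
  B: 3·0 + 5·4 + 9·1 + 1 = 30
  C: 3·2 + 5·2 + 9·2 + 0 = 34
  D: 3·3 + 5·5 + 9·3 + 4 = 65
  E: 3·1 + 5·1 + 9·0 + 5 = 13
  F: 3·4 + 5·3 + 9·5 + 2 = 74

30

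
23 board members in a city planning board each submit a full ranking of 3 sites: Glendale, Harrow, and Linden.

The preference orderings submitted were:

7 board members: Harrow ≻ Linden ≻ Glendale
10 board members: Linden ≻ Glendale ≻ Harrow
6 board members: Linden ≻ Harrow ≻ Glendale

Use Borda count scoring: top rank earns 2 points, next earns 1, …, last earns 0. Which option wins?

Borda scores:
  Glendale: 7·0 + 10·1 + 6·0 = 10
  Harrow: 7·2 + 10·0 + 6·1 = 20
  Linden: 7·1 + 10·2 + 6·2 = 39
Linden has the highest total.

Linden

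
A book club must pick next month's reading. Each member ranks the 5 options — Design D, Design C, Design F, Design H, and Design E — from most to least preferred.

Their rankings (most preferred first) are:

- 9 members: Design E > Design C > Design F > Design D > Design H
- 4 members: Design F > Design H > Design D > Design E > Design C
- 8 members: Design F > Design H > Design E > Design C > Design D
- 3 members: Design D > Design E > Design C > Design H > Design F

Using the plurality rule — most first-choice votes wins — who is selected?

First-place vote totals:
  Design D: 3
  Design C: 0
  Design F: 12
  Design H: 0
  Design E: 9
Design F has the most first-place votes.

Design F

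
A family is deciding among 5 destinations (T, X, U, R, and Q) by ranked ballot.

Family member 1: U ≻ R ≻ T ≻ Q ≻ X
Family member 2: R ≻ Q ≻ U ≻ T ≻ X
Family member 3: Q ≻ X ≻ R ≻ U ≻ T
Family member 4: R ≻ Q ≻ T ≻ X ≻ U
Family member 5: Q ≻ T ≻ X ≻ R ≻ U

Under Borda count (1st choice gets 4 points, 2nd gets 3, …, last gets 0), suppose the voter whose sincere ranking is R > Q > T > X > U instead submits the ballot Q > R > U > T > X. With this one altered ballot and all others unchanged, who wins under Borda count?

Borda totals with the altered ballot: T 7, X 5, U 9, R 13, Q 16.
The winner is unchanged: still Q.

Q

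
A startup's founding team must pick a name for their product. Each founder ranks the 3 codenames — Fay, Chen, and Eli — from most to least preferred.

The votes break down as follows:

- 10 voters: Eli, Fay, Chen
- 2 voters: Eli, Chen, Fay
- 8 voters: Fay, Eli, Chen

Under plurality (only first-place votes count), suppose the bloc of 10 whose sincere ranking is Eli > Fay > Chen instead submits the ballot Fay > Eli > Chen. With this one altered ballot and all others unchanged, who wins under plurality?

First-place totals with the altered ballot: Fay 18, Chen 0, Eli 2.
The switch changes the winner from Eli to Fay.

Fay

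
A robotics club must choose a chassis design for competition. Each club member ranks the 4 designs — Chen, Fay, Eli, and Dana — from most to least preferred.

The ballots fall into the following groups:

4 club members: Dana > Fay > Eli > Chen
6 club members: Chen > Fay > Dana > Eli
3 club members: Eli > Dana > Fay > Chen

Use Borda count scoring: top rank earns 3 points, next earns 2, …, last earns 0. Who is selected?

Borda scores:
  Chen: 4·0 + 6·3 + 3·0 = 18
  Fay: 4·2 + 6·2 + 3·1 = 23
  Eli: 4·1 + 6·0 + 3·3 = 13
  Dana: 4·3 + 6·1 + 3·2 = 24
Dana has the highest total.

Dana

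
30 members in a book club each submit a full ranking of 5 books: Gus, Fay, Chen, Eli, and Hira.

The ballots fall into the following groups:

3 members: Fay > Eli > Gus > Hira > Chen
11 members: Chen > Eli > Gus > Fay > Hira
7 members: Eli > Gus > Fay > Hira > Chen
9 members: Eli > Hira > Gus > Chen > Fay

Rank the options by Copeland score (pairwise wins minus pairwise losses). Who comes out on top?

Pairwise results:
  Gus vs Fay: Gus wins 27–3.
  Gus vs Chen: Gus wins 19–11.
  Gus vs Eli: Eli wins 30–0.
  Gus vs Hira: Gus wins 21–9.
  Fay vs Chen: Chen wins 20–10.
  Fay vs Eli: Eli wins 27–3.
  Fay vs Hira: Fay wins 21–9.
  Chen vs Eli: Eli wins 19–11.
  Chen vs Hira: Hira wins 19–11.
  Eli vs Hira: Eli wins 30–0.
Copeland scores (wins − losses):
  Gus: 3 − 1 = 2
  Fay: 1 − 3 = -2
  Chen: 1 − 3 = -2
  Eli: 4 − 0 = 4
  Hira: 1 − 3 = -2
Eli has the best Copeland score.

Eli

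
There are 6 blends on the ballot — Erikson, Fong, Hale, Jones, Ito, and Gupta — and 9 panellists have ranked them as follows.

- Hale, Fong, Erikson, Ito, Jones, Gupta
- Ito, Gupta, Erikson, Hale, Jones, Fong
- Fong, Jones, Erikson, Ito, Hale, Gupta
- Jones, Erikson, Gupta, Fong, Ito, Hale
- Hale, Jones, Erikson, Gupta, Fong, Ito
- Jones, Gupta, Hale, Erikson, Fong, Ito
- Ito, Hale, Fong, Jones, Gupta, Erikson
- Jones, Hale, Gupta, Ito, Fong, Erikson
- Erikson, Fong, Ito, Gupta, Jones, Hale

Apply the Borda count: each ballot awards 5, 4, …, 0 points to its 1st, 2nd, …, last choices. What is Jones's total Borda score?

28

Borda scores:
  Erikson: 3 + 3 + 3 + 4 + 3 + 2 + 0 + 0 + 5 = 23
  Fong: 4 + 0 + 5 + 2 + 1 + 1 + 3 + 1 + 4 = 21
  Hale: 5 + 2 + 1 + 0 + 5 + 3 + 4 + 4 + 0 = 24
  Jones: 1 + 1 + 4 + 5 + 4 + 5 + 2 + 5 + 1 = 28
  Ito: 2 + 5 + 2 + 1 + 0 + 0 + 5 + 2 + 3 = 20
  Gupta: 0 + 4 + 0 + 3 + 2 + 4 + 1 + 3 + 2 = 19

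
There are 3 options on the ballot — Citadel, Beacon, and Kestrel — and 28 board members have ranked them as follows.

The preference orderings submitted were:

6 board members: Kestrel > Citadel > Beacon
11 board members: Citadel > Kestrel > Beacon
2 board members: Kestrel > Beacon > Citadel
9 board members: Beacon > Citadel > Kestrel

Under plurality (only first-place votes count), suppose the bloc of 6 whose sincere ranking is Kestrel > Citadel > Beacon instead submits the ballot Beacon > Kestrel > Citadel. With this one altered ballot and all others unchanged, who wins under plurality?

First-place totals with the altered ballot: Citadel 11, Beacon 15, Kestrel 2.
The switch changes the winner from Citadel to Beacon.

Beacon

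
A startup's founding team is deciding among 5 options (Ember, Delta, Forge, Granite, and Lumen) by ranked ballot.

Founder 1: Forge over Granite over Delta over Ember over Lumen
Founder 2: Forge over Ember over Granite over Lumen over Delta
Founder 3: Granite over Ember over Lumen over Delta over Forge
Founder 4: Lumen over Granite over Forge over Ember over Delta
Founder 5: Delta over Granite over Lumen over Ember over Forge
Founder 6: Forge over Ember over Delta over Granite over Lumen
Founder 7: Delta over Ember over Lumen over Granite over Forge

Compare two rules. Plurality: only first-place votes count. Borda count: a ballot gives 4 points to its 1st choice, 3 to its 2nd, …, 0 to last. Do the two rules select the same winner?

No

Plurality first-place counts: Ember 0, Delta 2, Forge 3, Granite 1, Lumen 1 → Forge.
Borda totals: Ember 15, Delta 13, Forge 14, Granite 17, Lumen 11 → Granite.
The two rules disagree: plurality picks Forge, Borda picks Granite.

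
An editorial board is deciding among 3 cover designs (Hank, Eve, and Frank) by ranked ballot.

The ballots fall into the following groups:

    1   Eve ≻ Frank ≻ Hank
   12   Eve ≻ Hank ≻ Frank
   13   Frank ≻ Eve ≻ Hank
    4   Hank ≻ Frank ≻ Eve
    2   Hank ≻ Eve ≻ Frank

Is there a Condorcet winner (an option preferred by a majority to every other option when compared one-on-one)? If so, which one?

No Condorcet winner

Head-to-head results (32 voters total):
Hank vs Eve: Eve wins 26–6.
Hank vs Frank: Hank wins 18–14.
Eve vs Frank: Frank wins 17–15.
No candidate beats all others: Hank beats Frank beats Eve beats Hank, a majority cycle.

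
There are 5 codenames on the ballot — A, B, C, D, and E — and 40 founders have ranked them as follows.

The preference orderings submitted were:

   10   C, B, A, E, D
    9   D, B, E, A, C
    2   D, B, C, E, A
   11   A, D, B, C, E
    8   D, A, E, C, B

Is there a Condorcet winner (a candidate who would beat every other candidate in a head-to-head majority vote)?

Head-to-head results (40 voters total):
A vs B: B wins 21–19.
A vs C: A wins 28–12.
A vs D: A wins 21–19.
A vs E: A wins 29–11.
B vs C: B wins 22–18.
B vs D: D wins 30–10.
B vs E: B wins 32–8.
C vs D: D wins 30–10.
C vs E: C wins 23–17.
D vs E: D wins 30–10.
No candidate beats all others: A beats D beats B beats A, a majority cycle.

No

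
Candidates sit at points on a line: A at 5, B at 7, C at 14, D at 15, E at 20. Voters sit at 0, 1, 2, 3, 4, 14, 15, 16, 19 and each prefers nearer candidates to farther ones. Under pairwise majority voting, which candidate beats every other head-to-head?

A

With single-peaked preferences on a line, the Condorcet winner is the candidate closest to the median voter.
The median voter (position 4) is closest to A at 5.
Check: A vs B — voters closer to A: 5 of 9.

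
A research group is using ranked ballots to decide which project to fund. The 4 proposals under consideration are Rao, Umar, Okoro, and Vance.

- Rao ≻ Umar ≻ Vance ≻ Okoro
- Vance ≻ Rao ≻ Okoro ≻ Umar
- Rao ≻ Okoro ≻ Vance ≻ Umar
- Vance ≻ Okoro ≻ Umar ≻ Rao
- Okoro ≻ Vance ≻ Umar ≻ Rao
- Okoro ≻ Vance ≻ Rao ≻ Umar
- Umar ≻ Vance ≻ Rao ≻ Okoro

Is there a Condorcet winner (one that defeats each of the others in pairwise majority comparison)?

Yes

Head-to-head results (7 voters total):
Rao vs Umar: Rao wins 4–3.
Rao vs Okoro: Rao wins 4–3.
Rao vs Vance: Vance wins 5–2.
Umar vs Okoro: Okoro wins 5–2.
Umar vs Vance: Vance wins 5–2.
Okoro vs Vance: Vance wins 4–3.
Vance beats each rival — Rao (5–2), Umar (5–2), Okoro (4–3) — so Vance is the Condorcet winner.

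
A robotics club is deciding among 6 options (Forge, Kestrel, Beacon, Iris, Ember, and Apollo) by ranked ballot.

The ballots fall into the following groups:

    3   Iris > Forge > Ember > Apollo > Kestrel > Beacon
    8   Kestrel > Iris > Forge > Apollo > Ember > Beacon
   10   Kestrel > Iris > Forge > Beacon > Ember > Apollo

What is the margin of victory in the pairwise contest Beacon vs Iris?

Ballots ranking Beacon above Iris: 0.
Ballots ranking Iris above Beacon: 3+8+10 = 21.
Iris wins 21–0, a margin of 21.

21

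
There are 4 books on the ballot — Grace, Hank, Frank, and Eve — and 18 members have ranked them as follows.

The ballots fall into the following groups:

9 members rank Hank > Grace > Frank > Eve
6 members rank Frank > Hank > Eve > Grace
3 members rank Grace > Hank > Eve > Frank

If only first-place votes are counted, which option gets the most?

Hank

First-place vote totals:
  Grace: 3
  Hank: 9
  Frank: 6
  Eve: 0
Hank has the most first-place votes.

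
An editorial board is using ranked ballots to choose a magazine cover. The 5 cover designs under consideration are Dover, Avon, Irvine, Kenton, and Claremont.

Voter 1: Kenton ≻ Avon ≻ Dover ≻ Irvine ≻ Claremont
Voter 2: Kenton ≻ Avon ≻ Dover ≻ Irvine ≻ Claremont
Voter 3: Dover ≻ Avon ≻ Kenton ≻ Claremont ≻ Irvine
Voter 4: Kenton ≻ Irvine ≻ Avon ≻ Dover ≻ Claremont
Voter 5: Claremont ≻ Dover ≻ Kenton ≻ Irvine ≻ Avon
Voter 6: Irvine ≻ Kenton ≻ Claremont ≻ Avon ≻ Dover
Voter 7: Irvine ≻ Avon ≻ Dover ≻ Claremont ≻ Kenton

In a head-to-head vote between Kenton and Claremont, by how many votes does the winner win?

Ballots ranking Kenton above Claremont: 5.
Ballots ranking Claremont above Kenton: 2.
Kenton wins 5–2, a margin of 3.

3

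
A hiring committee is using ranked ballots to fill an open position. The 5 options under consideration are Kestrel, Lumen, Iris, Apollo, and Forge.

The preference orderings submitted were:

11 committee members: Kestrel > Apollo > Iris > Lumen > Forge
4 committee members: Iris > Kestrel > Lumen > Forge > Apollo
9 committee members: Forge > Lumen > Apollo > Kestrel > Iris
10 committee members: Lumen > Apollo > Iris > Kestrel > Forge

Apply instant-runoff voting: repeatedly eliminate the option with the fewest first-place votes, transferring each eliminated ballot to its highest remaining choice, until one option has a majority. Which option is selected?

Round 1: Kestrel 11, Lumen 10, Forge 9, Iris 4, Apollo 0. Apollo has the fewest and is eliminated.
Round 2: Kestrel 11, Lumen 10, Forge 9, Iris 4. Iris has the fewest and is eliminated.
Round 3: Kestrel 15, Lumen 10, Forge 9. Forge has the fewest and is eliminated.
Round 4: Lumen 19, Kestrel 15. Lumen has a majority.

Lumen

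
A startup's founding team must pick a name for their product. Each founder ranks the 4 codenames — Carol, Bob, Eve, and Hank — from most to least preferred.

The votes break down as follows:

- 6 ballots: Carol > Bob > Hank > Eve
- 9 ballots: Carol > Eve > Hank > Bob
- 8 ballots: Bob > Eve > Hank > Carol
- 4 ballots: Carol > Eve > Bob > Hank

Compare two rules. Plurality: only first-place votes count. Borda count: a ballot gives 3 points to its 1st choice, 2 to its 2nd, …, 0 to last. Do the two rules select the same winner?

Yes

Plurality first-place counts: Carol 19, Bob 8, Eve 0, Hank 0 → Carol.
Borda totals: Carol 57, Bob 40, Eve 42, Hank 23 → Carol.
The two rules agree on Carol.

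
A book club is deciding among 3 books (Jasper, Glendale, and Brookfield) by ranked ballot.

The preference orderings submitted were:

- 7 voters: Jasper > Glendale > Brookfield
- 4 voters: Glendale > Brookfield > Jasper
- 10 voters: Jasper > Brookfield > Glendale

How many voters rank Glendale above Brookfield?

11

Ballots ranking Glendale above Brookfield: 7+4 = 11.
Ballots ranking Brookfield above Glendale: 10.
So 11 of 21 voters prefer Glendale to Brookfield.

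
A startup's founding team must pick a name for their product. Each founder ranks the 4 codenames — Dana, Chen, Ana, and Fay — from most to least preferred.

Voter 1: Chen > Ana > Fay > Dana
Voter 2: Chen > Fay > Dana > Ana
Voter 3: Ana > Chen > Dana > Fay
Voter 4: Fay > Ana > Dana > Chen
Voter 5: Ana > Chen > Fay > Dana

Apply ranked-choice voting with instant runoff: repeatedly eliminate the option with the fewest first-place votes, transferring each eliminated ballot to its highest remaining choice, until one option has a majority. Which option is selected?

Round 1: Chen 2, Ana 2, Fay 1, Dana 0. Dana has the fewest and is eliminated.
Round 2: Chen 2, Ana 2, Fay 1. Fay has the fewest and is eliminated.
Round 3: Ana 3, Chen 2. Ana has a majority.

Ana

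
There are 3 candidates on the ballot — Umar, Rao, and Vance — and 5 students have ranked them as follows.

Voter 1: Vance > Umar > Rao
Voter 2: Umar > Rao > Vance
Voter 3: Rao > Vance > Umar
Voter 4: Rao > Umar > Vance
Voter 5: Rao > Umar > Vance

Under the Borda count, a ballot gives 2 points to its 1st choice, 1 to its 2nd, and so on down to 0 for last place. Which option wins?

Rao

Borda scores:
  Umar: 1 + 2 + 0 + 1 + 1 = 5
  Rao: 0 + 1 + 2 + 2 + 2 = 7
  Vance: 2 + 0 + 1 + 0 + 0 = 3
Rao has the highest total.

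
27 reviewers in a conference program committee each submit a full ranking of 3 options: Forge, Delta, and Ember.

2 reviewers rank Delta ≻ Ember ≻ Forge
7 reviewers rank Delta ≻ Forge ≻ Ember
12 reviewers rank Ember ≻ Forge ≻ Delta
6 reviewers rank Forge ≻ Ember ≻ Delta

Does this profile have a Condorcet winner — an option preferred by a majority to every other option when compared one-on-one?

Head-to-head results (27 voters total):
Forge vs Delta: Forge wins 18–9.
Forge vs Ember: Ember wins 14–13.
Delta vs Ember: Ember wins 18–9.
Ember beats each rival — Forge (14–13), Delta (18–9) — so Ember is the Condorcet winner.

Yes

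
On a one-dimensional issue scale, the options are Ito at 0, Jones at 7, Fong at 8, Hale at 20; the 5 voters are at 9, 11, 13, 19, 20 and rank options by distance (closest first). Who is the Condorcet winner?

With single-peaked preferences on a line, the Condorcet winner is the candidate closest to the median voter.
The median voter (position 13) is closest to Fong at 8.
Check: Fong vs Hale — voters closer to Fong: 3 of 5.

Fong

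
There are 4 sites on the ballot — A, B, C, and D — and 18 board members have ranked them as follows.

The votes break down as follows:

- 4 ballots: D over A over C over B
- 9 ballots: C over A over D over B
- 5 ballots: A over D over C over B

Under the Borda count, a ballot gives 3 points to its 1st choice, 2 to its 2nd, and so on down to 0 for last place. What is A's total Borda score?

Borda scores:
  A: 4·2 + 9·2 + 5·3 = 41
  B: 4·0 + 9·0 + 5·0 = 0
  C: 4·1 + 9·3 + 5·1 = 36
  D: 4·3 + 9·1 + 5·2 = 31

41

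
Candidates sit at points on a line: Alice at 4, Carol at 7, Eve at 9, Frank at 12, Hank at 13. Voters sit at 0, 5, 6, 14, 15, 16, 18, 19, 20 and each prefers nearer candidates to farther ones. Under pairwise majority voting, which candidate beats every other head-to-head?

Hank

With single-peaked preferences on a line, the Condorcet winner is the candidate closest to the median voter.
The median voter (position 15) is closest to Hank at 13.
Check: Hank vs Alice — voters closer to Hank: 6 of 9.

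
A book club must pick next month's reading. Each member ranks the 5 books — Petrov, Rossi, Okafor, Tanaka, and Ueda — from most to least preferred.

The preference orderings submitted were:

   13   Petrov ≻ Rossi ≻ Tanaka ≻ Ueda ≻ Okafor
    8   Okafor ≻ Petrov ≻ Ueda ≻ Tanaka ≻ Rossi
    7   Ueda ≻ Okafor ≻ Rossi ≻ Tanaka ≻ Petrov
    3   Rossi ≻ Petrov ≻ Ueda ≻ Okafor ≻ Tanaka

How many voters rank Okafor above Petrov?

Ballots ranking Okafor above Petrov: 8+7 = 15.
Ballots ranking Petrov above Okafor: 13+3 = 16.
So 15 of 31 voters prefer Okafor to Petrov.

15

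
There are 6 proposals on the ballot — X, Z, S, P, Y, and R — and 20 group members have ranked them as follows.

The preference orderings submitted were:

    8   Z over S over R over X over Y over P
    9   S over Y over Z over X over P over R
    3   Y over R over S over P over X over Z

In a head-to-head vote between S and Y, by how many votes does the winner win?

14

Ballots ranking S above Y: 8+9 = 17.
Ballots ranking Y above S: 3.
S wins 17–3, a margin of 14.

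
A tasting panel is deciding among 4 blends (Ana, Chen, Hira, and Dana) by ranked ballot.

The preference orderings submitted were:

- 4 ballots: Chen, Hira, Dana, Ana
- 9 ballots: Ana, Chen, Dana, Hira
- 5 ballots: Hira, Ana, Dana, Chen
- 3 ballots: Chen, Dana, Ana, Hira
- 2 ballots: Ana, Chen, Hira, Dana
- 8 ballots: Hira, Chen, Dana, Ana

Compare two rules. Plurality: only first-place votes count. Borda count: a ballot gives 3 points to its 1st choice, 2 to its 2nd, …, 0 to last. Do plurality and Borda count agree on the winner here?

Plurality first-place counts: Ana 11, Chen 7, Hira 13, Dana 0 → Hira.
Borda totals: Ana 46, Chen 59, Hira 49, Dana 32 → Chen.
The two rules disagree: plurality picks Hira, Borda picks Chen.

No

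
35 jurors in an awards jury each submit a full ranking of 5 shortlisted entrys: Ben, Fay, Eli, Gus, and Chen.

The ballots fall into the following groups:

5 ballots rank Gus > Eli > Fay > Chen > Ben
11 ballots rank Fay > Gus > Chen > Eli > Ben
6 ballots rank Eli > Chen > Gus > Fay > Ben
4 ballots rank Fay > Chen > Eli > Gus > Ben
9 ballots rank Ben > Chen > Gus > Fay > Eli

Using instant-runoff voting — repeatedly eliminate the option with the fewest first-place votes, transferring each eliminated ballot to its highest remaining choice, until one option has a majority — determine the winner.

Round 1: Fay 15, Ben 9, Eli 6, Gus 5, Chen 0. Chen has the fewest and is eliminated.
Round 2: Fay 15, Ben 9, Eli 6, Gus 5. Gus has the fewest and is eliminated.
Round 3: Fay 15, Eli 11, Ben 9. Ben has the fewest and is eliminated.
Round 4: Fay 24, Eli 11. Fay has a majority.

Fay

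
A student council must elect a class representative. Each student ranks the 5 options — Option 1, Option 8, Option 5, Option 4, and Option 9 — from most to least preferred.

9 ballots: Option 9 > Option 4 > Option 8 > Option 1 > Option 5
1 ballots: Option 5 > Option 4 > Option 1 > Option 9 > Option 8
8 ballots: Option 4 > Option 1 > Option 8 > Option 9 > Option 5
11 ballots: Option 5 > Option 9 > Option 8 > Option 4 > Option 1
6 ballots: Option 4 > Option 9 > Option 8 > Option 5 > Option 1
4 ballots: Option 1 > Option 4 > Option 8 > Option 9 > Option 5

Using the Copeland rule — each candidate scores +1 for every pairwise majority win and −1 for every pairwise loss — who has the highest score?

Pairwise results:
  Option 1 vs Option 8: Option 8 wins 26–13.
  Option 1 vs Option 5: Option 1 wins 21–18.
  Option 1 vs Option 4: Option 4 wins 35–4.
  Option 1 vs Option 9: Option 9 wins 26–13.
  Option 8 vs Option 5: Option 8 wins 27–12.
  Option 8 vs Option 4: Option 4 wins 28–11.
  Option 8 vs Option 9: Option 9 wins 27–12.
  Option 5 vs Option 4: Option 4 wins 27–12.
  Option 5 vs Option 9: Option 9 wins 27–12.
  Option 4 vs Option 9: Option 9 wins 20–19.
Copeland scores (wins − losses):
  Option 1: 1 − 3 = -2
  Option 8: 2 − 2 = 0
  Option 5: 0 − 4 = -4
  Option 4: 3 − 1 = 2
  Option 9: 4 − 0 = 4
Option 9 has the best Copeland score.

Option 9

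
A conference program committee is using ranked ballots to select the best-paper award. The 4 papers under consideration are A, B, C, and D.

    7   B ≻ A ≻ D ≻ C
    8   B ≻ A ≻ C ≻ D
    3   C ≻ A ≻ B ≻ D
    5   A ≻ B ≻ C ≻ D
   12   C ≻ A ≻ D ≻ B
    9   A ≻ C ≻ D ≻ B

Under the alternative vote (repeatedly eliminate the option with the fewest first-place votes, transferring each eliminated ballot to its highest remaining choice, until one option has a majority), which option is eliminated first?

Round 1: B 15, C 15, A 14, D 0. D has the fewest and is eliminated.
Round 2: B 15, C 15, A 14. A has the fewest and is eliminated.
Round 3: C 24, B 20. C has a majority.

D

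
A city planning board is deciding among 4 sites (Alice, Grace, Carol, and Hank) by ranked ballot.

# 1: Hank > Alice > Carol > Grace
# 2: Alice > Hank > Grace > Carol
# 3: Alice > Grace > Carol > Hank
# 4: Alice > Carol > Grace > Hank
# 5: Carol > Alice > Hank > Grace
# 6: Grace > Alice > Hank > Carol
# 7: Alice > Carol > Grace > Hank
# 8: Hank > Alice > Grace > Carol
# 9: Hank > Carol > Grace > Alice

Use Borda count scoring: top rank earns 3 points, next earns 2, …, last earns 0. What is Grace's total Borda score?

Borda scores:
  Alice: 2 + 3 + 3 + 3 + 2 + 2 + 3 + 2 + 0 = 20
  Grace: 0 + 1 + 2 + 1 + 0 + 3 + 1 + 1 + 1 = 10
  Carol: 1 + 0 + 1 + 2 + 3 + 0 + 2 + 0 + 2 = 11
  Hank: 3 + 2 + 0 + 0 + 1 + 1 + 0 + 3 + 3 = 13

10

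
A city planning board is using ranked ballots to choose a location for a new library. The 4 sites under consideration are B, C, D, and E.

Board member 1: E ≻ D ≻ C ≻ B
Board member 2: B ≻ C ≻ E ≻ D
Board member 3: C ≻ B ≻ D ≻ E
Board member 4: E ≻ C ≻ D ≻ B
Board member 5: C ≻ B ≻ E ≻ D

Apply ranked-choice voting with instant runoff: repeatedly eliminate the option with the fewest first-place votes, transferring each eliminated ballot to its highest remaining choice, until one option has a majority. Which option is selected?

C

Round 1: C 2, E 2, B 1, D 0. D has the fewest and is eliminated.
Round 2: C 2, E 2, B 1. B has the fewest and is eliminated.
Round 3: C 3, E 2. C has a majority.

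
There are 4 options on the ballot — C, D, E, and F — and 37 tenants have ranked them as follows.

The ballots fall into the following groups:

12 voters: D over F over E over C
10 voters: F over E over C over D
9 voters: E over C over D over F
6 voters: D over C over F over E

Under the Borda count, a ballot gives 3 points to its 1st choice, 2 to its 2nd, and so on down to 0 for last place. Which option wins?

D

Borda scores:
  C: 12·0 + 10·1 + 9·2 + 6·2 = 40
  D: 12·3 + 10·0 + 9·1 + 6·3 = 63
  E: 12·1 + 10·2 + 9·3 + 6·0 = 59
  F: 12·2 + 10·3 + 9·0 + 6·1 = 60
D has the highest total.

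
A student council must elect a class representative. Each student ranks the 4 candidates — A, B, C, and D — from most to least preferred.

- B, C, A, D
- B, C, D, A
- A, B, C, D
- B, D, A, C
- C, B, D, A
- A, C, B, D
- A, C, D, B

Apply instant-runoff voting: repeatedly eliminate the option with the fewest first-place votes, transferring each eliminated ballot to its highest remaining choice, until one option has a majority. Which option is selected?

Round 1: A 3, B 3, C 1, D 0. D has the fewest and is eliminated.
Round 2: A 3, B 3, C 1. C has the fewest and is eliminated.
Round 3: B 4, A 3. B has a majority.

B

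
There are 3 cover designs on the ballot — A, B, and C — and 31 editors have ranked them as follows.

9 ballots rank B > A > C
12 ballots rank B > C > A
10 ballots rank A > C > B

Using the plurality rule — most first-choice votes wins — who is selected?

B

First-place vote totals:
  A: 10
  B: 21
  C: 0
B has the most first-place votes.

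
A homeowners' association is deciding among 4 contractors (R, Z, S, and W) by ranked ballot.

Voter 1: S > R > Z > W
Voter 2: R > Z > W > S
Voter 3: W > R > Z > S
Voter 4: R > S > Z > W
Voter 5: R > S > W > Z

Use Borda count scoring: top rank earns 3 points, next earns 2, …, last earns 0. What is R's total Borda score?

13

Borda scores:
  R: 2 + 3 + 2 + 3 + 3 = 13
  Z: 1 + 2 + 1 + 1 + 0 = 5
  S: 3 + 0 + 0 + 2 + 2 = 7
  W: 0 + 1 + 3 + 0 + 1 = 5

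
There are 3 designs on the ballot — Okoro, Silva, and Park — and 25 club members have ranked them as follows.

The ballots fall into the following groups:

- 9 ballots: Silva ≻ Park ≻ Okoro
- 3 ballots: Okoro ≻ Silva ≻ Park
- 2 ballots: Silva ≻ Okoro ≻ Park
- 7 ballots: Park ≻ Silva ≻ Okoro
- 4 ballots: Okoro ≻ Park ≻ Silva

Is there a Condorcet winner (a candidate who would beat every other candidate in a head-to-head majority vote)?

Yes

Head-to-head results (25 voters total):
Okoro vs Silva: Silva wins 18–7.
Okoro vs Park: Park wins 16–9.
Silva vs Park: Silva wins 14–11.
Silva beats each rival — Okoro (18–7), Park (14–11) — so Silva is the Condorcet winner.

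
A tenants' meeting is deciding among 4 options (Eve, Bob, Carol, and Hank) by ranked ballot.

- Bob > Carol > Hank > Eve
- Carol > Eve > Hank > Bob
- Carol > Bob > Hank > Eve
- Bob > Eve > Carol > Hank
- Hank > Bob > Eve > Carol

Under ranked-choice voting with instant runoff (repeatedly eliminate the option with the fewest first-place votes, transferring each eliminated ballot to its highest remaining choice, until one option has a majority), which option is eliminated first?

Round 1: Bob 2, Carol 2, Hank 1, Eve 0. Eve has the fewest and is eliminated.
Round 2: Bob 2, Carol 2, Hank 1. Hank has the fewest and is eliminated.
Round 3: Bob 3, Carol 2. Bob has a majority.

Eve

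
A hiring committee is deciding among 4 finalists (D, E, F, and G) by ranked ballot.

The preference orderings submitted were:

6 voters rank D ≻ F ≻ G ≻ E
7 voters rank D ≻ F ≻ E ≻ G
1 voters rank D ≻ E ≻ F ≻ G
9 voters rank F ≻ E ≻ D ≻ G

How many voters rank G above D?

Ballots ranking G above D: 0.
Ballots ranking D above G: 6+7+1+9 = 23.
So 0 of 23 voters prefer G to D.

0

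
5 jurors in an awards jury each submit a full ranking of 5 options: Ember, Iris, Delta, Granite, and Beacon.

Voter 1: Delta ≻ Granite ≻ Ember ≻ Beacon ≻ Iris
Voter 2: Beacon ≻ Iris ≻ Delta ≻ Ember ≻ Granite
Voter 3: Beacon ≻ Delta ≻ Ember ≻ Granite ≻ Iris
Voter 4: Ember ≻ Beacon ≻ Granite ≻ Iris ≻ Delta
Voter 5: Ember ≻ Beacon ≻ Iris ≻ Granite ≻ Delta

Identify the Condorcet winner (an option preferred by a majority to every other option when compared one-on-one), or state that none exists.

Head-to-head results (5 voters total):
Ember vs Iris: Ember wins 4–1.
Ember vs Delta: Delta wins 3–2.
Ember vs Granite: Ember wins 4–1.
Ember vs Beacon: Ember wins 3–2.
Iris vs Delta: Iris wins 3–2.
Iris vs Granite: Granite wins 3–2.
Iris vs Beacon: Beacon wins 5–0.
Delta vs Granite: Delta wins 3–2.
Delta vs Beacon: Beacon wins 4–1.
Granite vs Beacon: Beacon wins 4–1.
No candidate beats all others: Ember beats Iris beats Delta beats Ember, a majority cycle.

None — there is no Condorcet winner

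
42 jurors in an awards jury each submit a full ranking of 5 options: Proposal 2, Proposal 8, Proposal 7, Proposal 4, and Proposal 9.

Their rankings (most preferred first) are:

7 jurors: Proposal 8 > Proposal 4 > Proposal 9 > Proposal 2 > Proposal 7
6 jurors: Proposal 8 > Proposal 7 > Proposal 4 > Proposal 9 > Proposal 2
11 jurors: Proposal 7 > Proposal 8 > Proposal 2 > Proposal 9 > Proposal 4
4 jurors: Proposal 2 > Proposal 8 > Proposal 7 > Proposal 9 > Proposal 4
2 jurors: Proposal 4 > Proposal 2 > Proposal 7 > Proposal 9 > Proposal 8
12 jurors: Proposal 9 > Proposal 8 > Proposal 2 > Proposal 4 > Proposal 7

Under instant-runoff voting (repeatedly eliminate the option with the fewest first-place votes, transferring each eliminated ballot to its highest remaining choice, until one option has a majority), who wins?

Proposal 8

Round 1: Proposal 8 13, Proposal 9 12, Proposal 7 11, Proposal 2 4, Proposal 4 2. Proposal 4 has the fewest and is eliminated.
Round 2: Proposal 8 13, Proposal 9 12, Proposal 7 11, Proposal 2 6. Proposal 2 has the fewest and is eliminated.
Round 3: Proposal 8 17, Proposal 7 13, Proposal 9 12. Proposal 9 has the fewest and is eliminated.
Round 4: Proposal 8 29, Proposal 7 13. Proposal 8 has a majority.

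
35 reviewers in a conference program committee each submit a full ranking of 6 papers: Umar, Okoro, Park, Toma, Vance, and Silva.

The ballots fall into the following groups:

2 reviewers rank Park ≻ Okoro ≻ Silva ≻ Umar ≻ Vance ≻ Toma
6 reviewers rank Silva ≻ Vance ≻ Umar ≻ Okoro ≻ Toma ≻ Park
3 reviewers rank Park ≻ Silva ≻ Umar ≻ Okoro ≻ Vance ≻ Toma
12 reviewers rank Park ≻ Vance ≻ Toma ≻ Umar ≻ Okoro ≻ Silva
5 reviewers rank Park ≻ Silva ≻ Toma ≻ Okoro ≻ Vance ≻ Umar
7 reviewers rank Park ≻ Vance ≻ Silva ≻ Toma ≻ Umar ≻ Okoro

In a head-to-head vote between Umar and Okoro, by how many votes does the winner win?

Ballots ranking Umar above Okoro: 6+3+12+7 = 28.
Ballots ranking Okoro above Umar: 2+5 = 7.
Umar wins 28–7, a margin of 21.

21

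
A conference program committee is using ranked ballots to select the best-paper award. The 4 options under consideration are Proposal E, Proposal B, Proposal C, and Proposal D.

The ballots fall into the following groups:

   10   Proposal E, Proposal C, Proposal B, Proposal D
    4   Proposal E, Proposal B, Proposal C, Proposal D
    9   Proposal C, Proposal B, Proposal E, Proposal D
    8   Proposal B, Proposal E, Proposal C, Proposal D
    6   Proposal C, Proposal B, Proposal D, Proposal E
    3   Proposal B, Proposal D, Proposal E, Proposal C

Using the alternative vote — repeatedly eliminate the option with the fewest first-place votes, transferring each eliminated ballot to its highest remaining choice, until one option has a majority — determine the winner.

Round 1: Proposal C 15, Proposal E 14, Proposal B 11, Proposal D 0. Proposal D has the fewest and is eliminated.
Round 2: Proposal C 15, Proposal E 14, Proposal B 11. Proposal B has the fewest and is eliminated.
Round 3: Proposal E 25, Proposal C 15. Proposal E has a majority.

Proposal E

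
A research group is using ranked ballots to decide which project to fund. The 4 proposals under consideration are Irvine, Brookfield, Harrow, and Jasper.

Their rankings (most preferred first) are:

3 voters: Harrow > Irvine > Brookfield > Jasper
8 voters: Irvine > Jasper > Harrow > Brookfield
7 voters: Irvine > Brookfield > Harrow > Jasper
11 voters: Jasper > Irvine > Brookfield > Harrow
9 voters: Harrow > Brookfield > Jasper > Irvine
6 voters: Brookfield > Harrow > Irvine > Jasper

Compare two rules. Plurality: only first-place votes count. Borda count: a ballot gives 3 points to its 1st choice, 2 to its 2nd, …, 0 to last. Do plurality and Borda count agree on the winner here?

Yes

Plurality first-place counts: Irvine 15, Brookfield 6, Harrow 12, Jasper 11 → Irvine.
Borda totals: Irvine 79, Brookfield 64, Harrow 63, Jasper 58 → Irvine.
The two rules agree on Irvine.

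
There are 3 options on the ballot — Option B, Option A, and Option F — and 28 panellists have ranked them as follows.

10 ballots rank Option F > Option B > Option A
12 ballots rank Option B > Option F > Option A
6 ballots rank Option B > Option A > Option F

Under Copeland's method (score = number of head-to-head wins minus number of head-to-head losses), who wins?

Option B

Pairwise results:
  Option B vs Option A: Option B wins 28–0.
  Option B vs Option F: Option B wins 18–10.
  Option A vs Option F: Option F wins 22–6.
Copeland scores (wins − losses):
  Option B: 2 − 0 = 2
  Option A: 0 − 2 = -2
  Option F: 1 − 1 = 0
Option B has the best Copeland score.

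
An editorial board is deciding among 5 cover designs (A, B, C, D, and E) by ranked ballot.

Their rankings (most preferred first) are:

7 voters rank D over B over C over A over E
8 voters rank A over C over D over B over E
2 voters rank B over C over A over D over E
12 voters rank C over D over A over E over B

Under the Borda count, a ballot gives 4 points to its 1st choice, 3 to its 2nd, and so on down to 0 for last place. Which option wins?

C

Borda scores:
  A: 7·1 + 8·4 + 2·2 + 12·2 = 67
  B: 7·3 + 8·1 + 2·4 + 12·0 = 37
  C: 7·2 + 8·3 + 2·3 + 12·4 = 92
  D: 7·4 + 8·2 + 2·1 + 12·3 = 82
  E: 7·0 + 8·0 + 2·0 + 12·1 = 12
C has the highest total.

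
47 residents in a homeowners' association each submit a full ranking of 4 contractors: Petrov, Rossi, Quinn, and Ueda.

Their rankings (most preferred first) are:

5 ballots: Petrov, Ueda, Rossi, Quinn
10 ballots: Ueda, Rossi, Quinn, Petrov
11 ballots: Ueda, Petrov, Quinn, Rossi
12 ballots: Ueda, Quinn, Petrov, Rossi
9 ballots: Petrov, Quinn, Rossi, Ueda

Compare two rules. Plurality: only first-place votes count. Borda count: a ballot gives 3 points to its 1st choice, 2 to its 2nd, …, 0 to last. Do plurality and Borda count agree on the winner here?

Plurality first-place counts: Petrov 14, Rossi 0, Quinn 0, Ueda 33 → Ueda.
Borda totals: Petrov 76, Rossi 34, Quinn 63, Ueda 109 → Ueda.
The two rules agree on Ueda.

Yes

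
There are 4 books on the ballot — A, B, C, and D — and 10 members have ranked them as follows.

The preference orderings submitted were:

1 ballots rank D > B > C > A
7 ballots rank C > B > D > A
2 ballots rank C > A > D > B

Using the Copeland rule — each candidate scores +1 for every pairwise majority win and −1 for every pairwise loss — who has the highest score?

Pairwise results:
  A vs B: B wins 8–2.
  A vs C: C wins 10–0.
  A vs D: D wins 8–2.
  B vs C: C wins 9–1.
  B vs D: B wins 7–3.
  C vs D: C wins 9–1.
Copeland scores (wins − losses):
  A: 0 − 3 = -3
  B: 2 − 1 = 1
  C: 3 − 0 = 3
  D: 1 − 2 = -1
C has the best Copeland score.

C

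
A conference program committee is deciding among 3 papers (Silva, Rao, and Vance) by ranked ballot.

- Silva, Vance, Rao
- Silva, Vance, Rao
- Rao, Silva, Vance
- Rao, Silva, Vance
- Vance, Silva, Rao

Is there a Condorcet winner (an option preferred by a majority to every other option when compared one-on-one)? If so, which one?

Silva

Head-to-head results (5 voters total):
Silva vs Rao: Silva wins 3–2.
Silva vs Vance: Silva wins 4–1.
Rao vs Vance: Vance wins 3–2.
Silva beats each rival — Rao (3–2), Vance (4–1) — so Silva is the Condorcet winner.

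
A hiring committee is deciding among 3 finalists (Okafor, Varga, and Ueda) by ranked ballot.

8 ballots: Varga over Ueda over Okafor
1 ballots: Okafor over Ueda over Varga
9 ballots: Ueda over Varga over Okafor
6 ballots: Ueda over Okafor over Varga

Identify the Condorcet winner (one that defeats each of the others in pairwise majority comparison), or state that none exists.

Head-to-head results (24 voters total):
Okafor vs Varga: Varga wins 17–7.
Okafor vs Ueda: Ueda wins 23–1.
Varga vs Ueda: Ueda wins 16–8.
Ueda beats each rival — Okafor (23–1), Varga (16–8) — so Ueda is the Condorcet winner.

Ueda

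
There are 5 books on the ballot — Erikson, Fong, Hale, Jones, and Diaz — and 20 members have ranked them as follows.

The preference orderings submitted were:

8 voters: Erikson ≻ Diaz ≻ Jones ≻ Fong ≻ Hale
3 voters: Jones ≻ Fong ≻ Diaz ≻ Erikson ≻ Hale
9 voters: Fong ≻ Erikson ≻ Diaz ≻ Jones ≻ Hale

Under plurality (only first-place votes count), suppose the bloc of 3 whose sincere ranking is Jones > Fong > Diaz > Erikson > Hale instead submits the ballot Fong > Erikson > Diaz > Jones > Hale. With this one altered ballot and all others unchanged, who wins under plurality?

First-place totals with the altered ballot: Erikson 8, Fong 12, Hale 0, Jones 0, Diaz 0.
The winner is unchanged: still Fong.

Fong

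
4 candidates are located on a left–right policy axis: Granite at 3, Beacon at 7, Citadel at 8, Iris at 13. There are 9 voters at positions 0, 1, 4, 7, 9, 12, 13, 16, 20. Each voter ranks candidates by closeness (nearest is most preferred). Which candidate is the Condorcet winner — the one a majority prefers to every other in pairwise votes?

With single-peaked preferences on a line, the Condorcet winner is the candidate closest to the median voter.
The median voter (position 9) is closest to Citadel at 8.
Check: Citadel vs Iris — voters closer to Citadel: 5 of 9.

Citadel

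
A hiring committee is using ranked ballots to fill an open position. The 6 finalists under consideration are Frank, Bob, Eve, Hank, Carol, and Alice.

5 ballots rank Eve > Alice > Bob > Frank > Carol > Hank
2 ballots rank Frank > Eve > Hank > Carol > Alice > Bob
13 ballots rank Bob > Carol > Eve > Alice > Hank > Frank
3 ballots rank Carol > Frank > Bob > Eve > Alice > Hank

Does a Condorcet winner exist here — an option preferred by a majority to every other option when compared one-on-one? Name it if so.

Head-to-head results (23 voters total):
Frank vs Bob: Bob wins 18–5.
Frank vs Eve: Eve wins 18–5.
Frank vs Hank: Hank wins 13–10.
Frank vs Carol: Carol wins 16–7.
Frank vs Alice: Alice wins 18–5.
Bob vs Eve: Bob wins 16–7.
Bob vs Hank: Bob wins 21–2.
Bob vs Carol: Bob wins 18–5.
Bob vs Alice: Bob wins 16–7.
Eve vs Hank: Eve wins 23–0.
Eve vs Carol: Carol wins 16–7.
Eve vs Alice: Eve wins 23–0.
Hank vs Carol: Carol wins 21–2.
Hank vs Alice: Alice wins 21–2.
Carol vs Alice: Carol wins 18–5.
Bob beats each rival — Frank (18–5), Eve (16–7), Hank (21–2), Carol (18–5), Alice (16–7) — so Bob is the Condorcet winner.

Bob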